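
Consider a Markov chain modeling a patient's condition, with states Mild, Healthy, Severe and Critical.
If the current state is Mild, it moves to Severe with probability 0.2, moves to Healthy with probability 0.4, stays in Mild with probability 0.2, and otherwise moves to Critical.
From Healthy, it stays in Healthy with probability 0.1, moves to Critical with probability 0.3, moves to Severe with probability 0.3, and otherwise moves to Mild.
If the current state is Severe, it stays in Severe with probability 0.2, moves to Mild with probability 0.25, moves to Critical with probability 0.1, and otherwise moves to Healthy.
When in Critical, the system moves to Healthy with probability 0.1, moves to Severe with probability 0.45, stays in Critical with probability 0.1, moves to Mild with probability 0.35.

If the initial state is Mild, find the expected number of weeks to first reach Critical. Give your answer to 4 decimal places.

Let t(s) be the expected number of weeks to first reach Critical from state s, with t(Critical) = 0. Conditioning on the first week:
t(Mild) = 1 + 0.2·t(Mild) + 0.4·t(Healthy) + 0.2·t(Severe)
t(Healthy) = 1 + 0.3·t(Mild) + 0.1·t(Healthy) + 0.3·t(Severe)
t(Severe) = 1 + 0.25·t(Mild) + 0.45·t(Healthy) + 0.2·t(Severe)
Solving: t(Mild) = 4.7963, t(Healthy) = 4.4630, t(Severe) = 5.2593.
Expected weeks from Mild to Critical: 4.7963.

4.7963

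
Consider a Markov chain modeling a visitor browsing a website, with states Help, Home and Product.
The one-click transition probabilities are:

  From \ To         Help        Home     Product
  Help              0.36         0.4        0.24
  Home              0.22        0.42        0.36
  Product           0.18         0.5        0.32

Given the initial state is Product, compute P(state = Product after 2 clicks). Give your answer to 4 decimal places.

0.3256

Sum over the intermediate state after 1 click:
P = P(Product→Help)·P(Help→Product) + P(Product→Home)·P(Home→Product) + P(Product→Product)·P(Product→Product)
  = 0.18×0.24 + 0.5×0.36 + 0.32×0.32
  = 0.0432 + 0.1800 + 0.1024 = 0.3256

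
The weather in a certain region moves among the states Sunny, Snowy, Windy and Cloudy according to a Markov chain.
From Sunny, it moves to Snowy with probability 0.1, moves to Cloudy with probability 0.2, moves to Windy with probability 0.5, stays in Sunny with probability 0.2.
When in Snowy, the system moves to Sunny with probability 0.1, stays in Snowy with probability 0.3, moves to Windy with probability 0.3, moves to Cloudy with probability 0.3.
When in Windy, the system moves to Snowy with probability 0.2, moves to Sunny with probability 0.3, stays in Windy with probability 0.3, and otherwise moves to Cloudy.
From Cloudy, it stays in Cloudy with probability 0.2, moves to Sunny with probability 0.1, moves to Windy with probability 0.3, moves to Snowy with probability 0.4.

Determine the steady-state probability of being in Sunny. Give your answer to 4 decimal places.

Let the stationary distribution be π with π = πP and π_1 + π_2 + π_3 + π_4 = 1.
π_1 = 0.2·π_1 + 0.1·π_2 + 0.3·π_3 + 0.1·π_4
π_2 = 0.1·π_1 + 0.3·π_2 + 0.2·π_3 + 0.4·π_4
π_3 = 0.5·π_1 + 0.3·π_2 + 0.3·π_3 + 0.3·π_4
Solving with the normalization constraint gives π = (0.1860, 0.2516, 0.3372, 0.2252).
So the stationary probability of Sunny is 0.1860.

0.1860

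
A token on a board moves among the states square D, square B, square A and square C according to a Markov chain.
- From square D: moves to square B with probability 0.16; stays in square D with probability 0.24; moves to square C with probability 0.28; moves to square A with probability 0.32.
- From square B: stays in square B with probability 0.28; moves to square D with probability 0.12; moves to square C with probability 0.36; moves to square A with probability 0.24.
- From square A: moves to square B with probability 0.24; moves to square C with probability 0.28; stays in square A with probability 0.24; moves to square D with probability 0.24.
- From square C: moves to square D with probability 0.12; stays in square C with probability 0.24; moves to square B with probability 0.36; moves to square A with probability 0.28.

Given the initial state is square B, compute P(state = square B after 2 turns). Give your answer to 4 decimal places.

Propagate the distribution vector 2 turns from square B.
After 0 turns: (0.0000, 1.0000, 0.0000, 0.0000)
After 1 turn: (0.1200, 0.2800, 0.2400, 0.3600)
After 2 turns: (0.1632, 0.2848, 0.2640, 0.2880)
P(in square B after 2 turns) = 0.2848

0.2848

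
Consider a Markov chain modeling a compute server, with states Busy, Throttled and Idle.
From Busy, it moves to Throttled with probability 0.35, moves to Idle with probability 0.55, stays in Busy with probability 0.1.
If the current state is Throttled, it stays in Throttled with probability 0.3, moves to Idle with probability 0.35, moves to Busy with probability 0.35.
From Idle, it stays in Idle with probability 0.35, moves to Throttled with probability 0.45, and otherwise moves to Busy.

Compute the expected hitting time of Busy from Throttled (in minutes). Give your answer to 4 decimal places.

Let t(s) be the expected number of minutes to first reach Busy from state s, with t(Busy) = 0. Conditioning on the first minute:
t(Throttled) = 1 + 0.3·t(Throttled) + 0.35·t(Idle)
t(Idle) = 1 + 0.45·t(Throttled) + 0.35·t(Idle)
Solving: t(Throttled) = 3.3613, t(Idle) = 3.8655.
Expected minutes from Throttled to Busy: 3.3613.

3.3613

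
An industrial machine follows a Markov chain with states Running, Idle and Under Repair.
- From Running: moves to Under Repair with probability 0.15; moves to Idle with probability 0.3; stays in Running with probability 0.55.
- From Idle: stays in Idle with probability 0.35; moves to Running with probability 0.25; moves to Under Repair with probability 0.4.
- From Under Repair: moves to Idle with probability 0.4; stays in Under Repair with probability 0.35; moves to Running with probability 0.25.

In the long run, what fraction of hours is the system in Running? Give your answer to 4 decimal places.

Let the stationary distribution be π with π = πP and π_1 + π_2 + π_3 = 1.
π_1 = 0.55·π_1 + 0.25·π_2 + 0.25·π_3
π_2 = 0.3·π_1 + 0.35·π_2 + 0.4·π_3
Solving with the normalization constraint gives π = (0.3571, 0.3469, 0.2959).
So the stationary probability of Running is 0.3571.

0.3571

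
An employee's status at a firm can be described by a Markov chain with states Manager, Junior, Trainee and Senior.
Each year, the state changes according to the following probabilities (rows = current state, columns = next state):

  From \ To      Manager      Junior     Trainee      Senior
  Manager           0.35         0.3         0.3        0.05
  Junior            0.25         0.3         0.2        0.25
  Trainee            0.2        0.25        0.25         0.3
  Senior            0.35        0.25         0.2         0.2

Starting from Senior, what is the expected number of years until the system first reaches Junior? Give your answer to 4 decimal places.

3.7640

Let t(s) be the expected number of years to first reach Junior from state s, with t(Junior) = 0. Conditioning on the first year:
t(Manager) = 1 + 0.35·t(Manager) + 0.3·t(Trainee) + 0.05·t(Senior)
t(Trainee) = 1 + 0.2·t(Manager) + 0.25·t(Trainee) + 0.3·t(Senior)
t(Senior) = 1 + 0.35·t(Manager) + 0.2·t(Trainee) + 0.2·t(Senior)
Solving: t(Manager) = 3.5787, t(Trainee) = 3.7933, t(Senior) = 3.7640.
Expected years from Senior to Junior: 3.7640.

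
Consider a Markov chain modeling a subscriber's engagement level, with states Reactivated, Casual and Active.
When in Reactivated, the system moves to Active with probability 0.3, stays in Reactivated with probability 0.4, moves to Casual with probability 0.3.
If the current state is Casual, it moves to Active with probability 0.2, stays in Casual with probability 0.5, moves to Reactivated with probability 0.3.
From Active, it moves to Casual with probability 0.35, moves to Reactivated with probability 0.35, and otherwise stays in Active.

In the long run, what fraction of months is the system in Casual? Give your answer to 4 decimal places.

0.3913

Let the stationary distribution be π with π = πP and π_1 + π_2 + π_3 = 1.
π_1 = 0.4·π_1 + 0.3·π_2 + 0.35·π_3
π_2 = 0.3·π_1 + 0.5·π_2 + 0.35·π_3
Solving with the normalization constraint gives π = (0.3478, 0.3913, 0.2609).
So the stationary probability of Casual is 0.3913.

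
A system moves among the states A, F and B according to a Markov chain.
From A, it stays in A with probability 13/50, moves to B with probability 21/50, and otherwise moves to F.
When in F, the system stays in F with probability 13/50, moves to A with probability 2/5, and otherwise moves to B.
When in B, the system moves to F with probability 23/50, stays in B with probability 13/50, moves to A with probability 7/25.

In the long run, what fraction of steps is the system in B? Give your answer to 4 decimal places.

Let the stationary distribution be π with π = πP and π_1 + π_2 + π_3 = 1.
π_1 = 0.26·π_1 + 0.4·π_2 + 0.28·π_3
π_2 = 0.32·π_1 + 0.26·π_2 + 0.46·π_3
Solving with the normalization constraint gives π = (0.3153, 0.3466, 0.3382).
So the stationary probability of B is 0.3382.

0.3382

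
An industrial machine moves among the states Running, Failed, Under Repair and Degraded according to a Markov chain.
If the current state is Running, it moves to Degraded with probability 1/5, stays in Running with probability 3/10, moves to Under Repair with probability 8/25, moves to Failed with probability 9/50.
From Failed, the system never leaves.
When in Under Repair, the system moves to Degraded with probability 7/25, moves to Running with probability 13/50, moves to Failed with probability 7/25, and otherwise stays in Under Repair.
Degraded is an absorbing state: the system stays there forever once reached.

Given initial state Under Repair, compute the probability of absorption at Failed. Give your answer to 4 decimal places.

0.4947

Let h(s) be the probability of absorption at Failed starting from transient state s. Then h(Failed) = 1 and h(Degraded) = 0. By first-step analysis:
h(Running) = 0.3·h(Running) + 0.18·1 + 0.32·h(Under Repair) + 0.2·0
h(Under Repair) = 0.26·h(Running) + 0.28·1 + 0.18·h(Under Repair) + 0.28·0
Solving: h(Running) = 0.4833, h(Under Repair) = 0.4947.
Starting from Under Repair, the probability is 0.4947.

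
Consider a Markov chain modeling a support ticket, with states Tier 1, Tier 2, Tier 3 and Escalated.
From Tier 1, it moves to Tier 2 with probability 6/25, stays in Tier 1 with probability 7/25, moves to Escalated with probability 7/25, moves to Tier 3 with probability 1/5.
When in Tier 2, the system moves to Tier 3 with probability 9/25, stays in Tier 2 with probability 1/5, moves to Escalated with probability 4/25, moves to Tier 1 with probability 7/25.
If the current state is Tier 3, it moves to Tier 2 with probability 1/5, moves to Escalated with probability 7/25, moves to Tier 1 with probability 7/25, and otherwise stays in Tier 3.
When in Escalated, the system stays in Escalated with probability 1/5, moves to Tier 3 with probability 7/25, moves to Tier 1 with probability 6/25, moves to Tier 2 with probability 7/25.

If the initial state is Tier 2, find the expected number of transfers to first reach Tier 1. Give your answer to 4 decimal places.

Let t(s) be the expected number of transfers to first reach Tier 1 from state s, with t(Tier 1) = 0. Conditioning on the first transfer:
t(Tier 2) = 1 + 0.2·t(Tier 2) + 0.36·t(Tier 3) + 0.16·t(Escalated)
t(Tier 3) = 1 + 0.2·t(Tier 2) + 0.24·t(Tier 3) + 0.28·t(Escalated)
t(Escalated) = 1 + 0.28·t(Tier 2) + 0.28·t(Tier 3) + 0.2·t(Escalated)
Solving: t(Tier 2) = 3.6792, t(Tier 3) = 3.6955, t(Escalated) = 3.8311.
Expected transfers from Tier 2 to Tier 1: 3.6792.

3.6792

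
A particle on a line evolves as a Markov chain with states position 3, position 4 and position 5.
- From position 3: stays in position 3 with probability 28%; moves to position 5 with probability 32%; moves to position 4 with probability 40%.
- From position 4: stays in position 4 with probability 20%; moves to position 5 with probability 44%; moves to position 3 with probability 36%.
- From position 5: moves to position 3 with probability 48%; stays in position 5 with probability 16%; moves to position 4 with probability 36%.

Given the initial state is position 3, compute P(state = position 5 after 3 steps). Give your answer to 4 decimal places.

Propagate the distribution vector 3 steps from position 3.
After 0 steps: (1.0000, 0.0000, 0.0000)
After 1 step: (0.2800, 0.4000, 0.3200)
After 2 steps: (0.3760, 0.3072, 0.3168)
After 3 steps: (0.3679, 0.3259, 0.3062)
P(in position 5 after 3 steps) = 0.3062

0.3062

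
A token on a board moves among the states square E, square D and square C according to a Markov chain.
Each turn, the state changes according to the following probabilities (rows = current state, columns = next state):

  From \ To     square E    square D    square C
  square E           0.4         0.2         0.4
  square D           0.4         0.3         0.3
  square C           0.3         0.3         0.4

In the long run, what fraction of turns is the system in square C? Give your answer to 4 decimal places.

Let the stationary distribution be π with π = πP and π_1 + π_2 + π_3 = 1.
π_1 = 0.4·π_1 + 0.4·π_2 + 0.3·π_3
π_2 = 0.2·π_1 + 0.3·π_2 + 0.3·π_3
Solving with the normalization constraint gives π = (0.3626, 0.2637, 0.3736).
So the stationary probability of square C is 0.3736.

0.3736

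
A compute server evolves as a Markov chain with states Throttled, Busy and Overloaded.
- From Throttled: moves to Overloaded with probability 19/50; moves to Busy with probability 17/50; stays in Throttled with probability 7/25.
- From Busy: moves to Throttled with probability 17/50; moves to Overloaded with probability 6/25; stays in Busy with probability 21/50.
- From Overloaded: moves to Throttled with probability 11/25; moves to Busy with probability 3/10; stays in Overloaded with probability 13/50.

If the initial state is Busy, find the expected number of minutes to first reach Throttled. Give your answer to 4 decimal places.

2.7436

Let t(s) be the expected number of minutes to first reach Throttled from state s, with t(Throttled) = 0. Conditioning on the first minute:
t(Busy) = 1 + 0.42·t(Busy) + 0.24·t(Overloaded)
t(Overloaded) = 1 + 0.3·t(Busy) + 0.26·t(Overloaded)
Solving: t(Busy) = 2.7436, t(Overloaded) = 2.4636.
Expected minutes from Busy to Throttled: 2.7436.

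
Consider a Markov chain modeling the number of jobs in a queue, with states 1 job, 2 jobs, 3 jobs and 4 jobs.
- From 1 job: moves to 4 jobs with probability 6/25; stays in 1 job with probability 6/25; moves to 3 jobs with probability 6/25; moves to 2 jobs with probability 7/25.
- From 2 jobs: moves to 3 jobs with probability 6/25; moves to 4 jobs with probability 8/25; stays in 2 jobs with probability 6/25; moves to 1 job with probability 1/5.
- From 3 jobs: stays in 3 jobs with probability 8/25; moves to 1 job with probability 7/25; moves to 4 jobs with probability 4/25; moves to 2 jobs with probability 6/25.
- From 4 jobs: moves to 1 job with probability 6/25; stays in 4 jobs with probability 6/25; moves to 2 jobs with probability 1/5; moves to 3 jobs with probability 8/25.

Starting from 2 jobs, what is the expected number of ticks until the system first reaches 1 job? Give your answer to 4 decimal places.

4.2953

Let t(s) be the expected number of ticks to first reach 1 job from state s, with t(1 job) = 0. Conditioning on the first tick:
t(2 jobs) = 1 + 0.24·t(2 jobs) + 0.24·t(3 jobs) + 0.32·t(4 jobs)
t(3 jobs) = 1 + 0.24·t(2 jobs) + 0.32·t(3 jobs) + 0.16·t(4 jobs)
t(4 jobs) = 1 + 0.2·t(2 jobs) + 0.32·t(3 jobs) + 0.24·t(4 jobs)
Solving: t(2 jobs) = 4.2953, t(3 jobs) = 3.9538, t(4 jobs) = 4.1109.
Expected ticks from 2 jobs to 1 job: 4.2953.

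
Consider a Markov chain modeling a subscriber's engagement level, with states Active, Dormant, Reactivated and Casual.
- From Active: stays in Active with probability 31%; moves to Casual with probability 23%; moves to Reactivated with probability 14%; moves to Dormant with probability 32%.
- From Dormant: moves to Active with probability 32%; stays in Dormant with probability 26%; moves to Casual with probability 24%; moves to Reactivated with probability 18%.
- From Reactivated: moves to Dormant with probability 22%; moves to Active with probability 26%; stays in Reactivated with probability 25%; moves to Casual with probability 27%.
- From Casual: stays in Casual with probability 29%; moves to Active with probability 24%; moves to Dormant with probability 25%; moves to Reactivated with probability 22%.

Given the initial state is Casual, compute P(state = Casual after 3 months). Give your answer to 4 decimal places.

Propagate the distribution vector 3 months from Casual.
After 0 months: (0.0000, 0.0000, 0.0000, 1.0000)
After 1 month: (0.2400, 0.2500, 0.2200, 0.2900)
After 2 months: (0.2812, 0.2627, 0.1974, 0.2587)
After 3 months: (0.2846, 0.2664, 0.1929, 0.2560)
P(in Casual after 3 months) = 0.2560

0.2560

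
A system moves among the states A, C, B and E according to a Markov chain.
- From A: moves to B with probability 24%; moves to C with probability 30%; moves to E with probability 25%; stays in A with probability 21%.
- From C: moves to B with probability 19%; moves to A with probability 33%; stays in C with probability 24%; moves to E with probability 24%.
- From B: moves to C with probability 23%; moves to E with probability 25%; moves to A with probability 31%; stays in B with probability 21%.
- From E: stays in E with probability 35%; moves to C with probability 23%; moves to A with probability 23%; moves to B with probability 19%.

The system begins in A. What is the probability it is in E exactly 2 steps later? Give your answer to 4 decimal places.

0.2720

Propagate the distribution vector 2 steps from A.
After 0 steps: (1.0000, 0.0000, 0.0000, 0.0000)
After 1 step: (0.2100, 0.3000, 0.2400, 0.2500)
After 2 steps: (0.2750, 0.2477, 0.2053, 0.2720)
P(in E after 2 steps) = 0.2720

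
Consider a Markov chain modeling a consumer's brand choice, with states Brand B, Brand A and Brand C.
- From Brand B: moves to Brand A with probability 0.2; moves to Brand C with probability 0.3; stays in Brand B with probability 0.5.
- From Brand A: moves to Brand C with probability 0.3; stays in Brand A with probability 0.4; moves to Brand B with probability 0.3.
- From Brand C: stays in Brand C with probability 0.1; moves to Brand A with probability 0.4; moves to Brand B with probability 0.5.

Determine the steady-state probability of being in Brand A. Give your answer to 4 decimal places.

0.3125

Let the stationary distribution be π with π = πP and π_1 + π_2 + π_3 = 1.
π_1 = 0.5·π_1 + 0.3·π_2 + 0.5·π_3
π_2 = 0.2·π_1 + 0.4·π_2 + 0.4·π_3
Solving with the normalization constraint gives π = (0.4375, 0.3125, 0.2500).
So the stationary probability of Brand A is 0.3125.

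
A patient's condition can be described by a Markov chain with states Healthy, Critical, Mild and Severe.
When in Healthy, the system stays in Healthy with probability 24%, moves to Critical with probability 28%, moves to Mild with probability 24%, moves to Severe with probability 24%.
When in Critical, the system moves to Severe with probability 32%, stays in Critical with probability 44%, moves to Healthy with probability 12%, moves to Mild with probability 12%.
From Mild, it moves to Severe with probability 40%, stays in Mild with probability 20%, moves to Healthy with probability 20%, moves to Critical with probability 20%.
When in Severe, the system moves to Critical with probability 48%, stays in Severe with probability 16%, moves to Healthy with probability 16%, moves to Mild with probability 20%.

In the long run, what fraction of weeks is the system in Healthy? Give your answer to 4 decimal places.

0.1649

Let the stationary distribution be π with π = πP and π_1 + π_2 + π_3 + π_4 = 1.
π_1 = 0.24·π_1 + 0.12·π_2 + 0.2·π_3 + 0.16·π_4
π_2 = 0.28·π_1 + 0.44·π_2 + 0.2·π_3 + 0.48·π_4
π_3 = 0.24·π_1 + 0.12·π_2 + 0.2·π_3 + 0.2·π_4
Solving with the normalization constraint gives π = (0.1649, 0.3824, 0.1760, 0.2766).
So the stationary probability of Healthy is 0.1649.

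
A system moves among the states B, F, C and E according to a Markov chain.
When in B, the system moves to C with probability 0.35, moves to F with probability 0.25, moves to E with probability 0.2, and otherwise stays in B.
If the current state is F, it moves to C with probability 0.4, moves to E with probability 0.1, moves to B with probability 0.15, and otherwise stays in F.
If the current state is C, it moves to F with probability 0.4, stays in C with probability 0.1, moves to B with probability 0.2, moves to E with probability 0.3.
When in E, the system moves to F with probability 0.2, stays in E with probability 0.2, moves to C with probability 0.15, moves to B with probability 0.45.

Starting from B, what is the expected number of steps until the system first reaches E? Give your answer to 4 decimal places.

5.0853

Let t(s) be the expected number of steps to first reach E from state s, with t(E) = 0. Conditioning on the first step:
t(B) = 1 + 0.2·t(B) + 0.25·t(F) + 0.35·t(C)
t(F) = 1 + 0.15·t(B) + 0.35·t(F) + 0.4·t(C)
t(C) = 1 + 0.2·t(B) + 0.4·t(F) + 0.1·t(C)
Solving: t(B) = 5.0853, t(F) = 5.6314, t(C) = 4.7440.
Expected steps from B to E: 5.0853.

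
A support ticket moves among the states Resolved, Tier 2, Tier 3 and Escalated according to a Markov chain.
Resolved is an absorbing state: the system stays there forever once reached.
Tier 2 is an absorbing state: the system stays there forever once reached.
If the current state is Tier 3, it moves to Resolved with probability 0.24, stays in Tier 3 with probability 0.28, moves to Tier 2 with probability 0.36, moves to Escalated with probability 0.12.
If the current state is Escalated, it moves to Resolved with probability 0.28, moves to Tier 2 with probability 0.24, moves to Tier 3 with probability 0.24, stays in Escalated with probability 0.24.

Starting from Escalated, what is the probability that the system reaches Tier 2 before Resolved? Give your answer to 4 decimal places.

Let h(s) be the probability of absorption at Tier 2 starting from transient state s. Then h(Tier 2) = 1 and h(Resolved) = 0. By first-step analysis:
h(Tier 3) = 0.24·0 + 0.36·1 + 0.28·h(Tier 3) + 0.12·h(Escalated)
h(Escalated) = 0.28·0 + 0.24·1 + 0.24·h(Tier 3) + 0.24·h(Escalated)
Solving: h(Tier 3) = 0.5833, h(Escalated) = 0.5000.
Starting from Escalated, the probability is 0.5000.

0.5000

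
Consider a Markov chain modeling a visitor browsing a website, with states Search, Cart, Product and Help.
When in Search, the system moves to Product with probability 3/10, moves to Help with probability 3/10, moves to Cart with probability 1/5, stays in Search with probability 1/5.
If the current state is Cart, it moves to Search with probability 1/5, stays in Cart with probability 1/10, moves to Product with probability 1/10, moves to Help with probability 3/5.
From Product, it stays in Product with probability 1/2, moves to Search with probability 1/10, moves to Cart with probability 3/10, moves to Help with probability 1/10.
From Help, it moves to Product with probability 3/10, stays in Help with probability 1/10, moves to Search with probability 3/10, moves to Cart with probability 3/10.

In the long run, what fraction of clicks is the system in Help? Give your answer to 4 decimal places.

0.2557

Let the stationary distribution be π with π = πP and π_1 + π_2 + π_3 + π_4 = 1.
π_1 = 0.2·π_1 + 0.2·π_2 + 0.1·π_3 + 0.3·π_4
π_2 = 0.2·π_1 + 0.1·π_2 + 0.3·π_3 + 0.3·π_4
π_3 = 0.3·π_1 + 0.1·π_2 + 0.5·π_3 + 0.3·π_4
Solving with the normalization constraint gives π = (0.1939, 0.2338, 0.3165, 0.2557).
So the stationary probability of Help is 0.2557.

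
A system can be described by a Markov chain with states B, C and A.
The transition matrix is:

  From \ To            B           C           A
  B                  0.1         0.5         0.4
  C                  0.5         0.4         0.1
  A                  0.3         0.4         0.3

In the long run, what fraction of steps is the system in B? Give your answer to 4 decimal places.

0.3220

Let the stationary distribution be π with π = πP and π_1 + π_2 + π_3 = 1.
π_1 = 0.1·π_1 + 0.5·π_2 + 0.3·π_3
π_2 = 0.5·π_1 + 0.4·π_2 + 0.4·π_3
Solving with the normalization constraint gives π = (0.3220, 0.4322, 0.2458).
So the stationary probability of B is 0.3220.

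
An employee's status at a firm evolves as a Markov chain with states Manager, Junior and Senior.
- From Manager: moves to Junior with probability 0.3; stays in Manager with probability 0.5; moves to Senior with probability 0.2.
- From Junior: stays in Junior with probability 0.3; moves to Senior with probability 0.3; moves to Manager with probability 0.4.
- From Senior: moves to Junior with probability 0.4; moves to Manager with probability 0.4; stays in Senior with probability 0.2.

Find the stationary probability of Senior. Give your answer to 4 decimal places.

0.2323

Let the stationary distribution be π with π = πP and π_1 + π_2 + π_3 = 1.
π_1 = 0.5·π_1 + 0.4·π_2 + 0.4·π_3
π_2 = 0.3·π_1 + 0.3·π_2 + 0.4·π_3
Solving with the normalization constraint gives π = (0.4444, 0.3232, 0.2323).
So the stationary probability of Senior is 0.2323.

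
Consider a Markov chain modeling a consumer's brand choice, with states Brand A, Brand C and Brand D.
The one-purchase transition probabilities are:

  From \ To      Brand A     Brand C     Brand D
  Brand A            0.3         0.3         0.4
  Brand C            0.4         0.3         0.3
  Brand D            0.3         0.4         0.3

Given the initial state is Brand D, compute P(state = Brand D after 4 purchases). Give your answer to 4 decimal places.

0.3333

Propagate the distribution vector 4 purchases from Brand D.
After 0 purchases: (0.0000, 0.0000, 1.0000)
After 1 purchase: (0.3000, 0.4000, 0.3000)
After 2 purchases: (0.3400, 0.3300, 0.3300)
After 3 purchases: (0.3330, 0.3330, 0.3340)
After 4 purchases: (0.3333, 0.3334, 0.3333)
P(in Brand D after 4 purchases) = 0.3333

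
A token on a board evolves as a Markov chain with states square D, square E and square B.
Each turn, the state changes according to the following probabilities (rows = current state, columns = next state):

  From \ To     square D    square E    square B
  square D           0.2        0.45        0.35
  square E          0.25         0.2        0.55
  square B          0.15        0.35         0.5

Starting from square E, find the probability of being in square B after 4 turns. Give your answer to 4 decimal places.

0.4868

Propagate the distribution vector 4 turns from square E.
After 0 turns: (0.0000, 1.0000, 0.0000)
After 1 turn: (0.2500, 0.2000, 0.5500)
After 2 turns: (0.1825, 0.3450, 0.4725)
After 3 turns: (0.1936, 0.3165, 0.4899)
After 4 turns: (0.1913, 0.3219, 0.4868)
P(in square B after 4 turns) = 0.4868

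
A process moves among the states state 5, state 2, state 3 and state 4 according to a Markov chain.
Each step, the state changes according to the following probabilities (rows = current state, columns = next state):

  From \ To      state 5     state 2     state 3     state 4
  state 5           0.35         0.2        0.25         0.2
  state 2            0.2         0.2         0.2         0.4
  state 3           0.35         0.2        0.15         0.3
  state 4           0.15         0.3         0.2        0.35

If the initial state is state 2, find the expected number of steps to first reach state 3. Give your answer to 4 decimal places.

Let t(s) be the expected number of steps to first reach state 3 from state s, with t(state 3) = 0. Conditioning on the first step:
t(state 5) = 1 + 0.35·t(state 5) + 0.2·t(state 2) + 0.2·t(state 4)
t(state 2) = 1 + 0.2·t(state 5) + 0.2·t(state 2) + 0.4·t(state 4)
t(state 4) = 1 + 0.15·t(state 5) + 0.3·t(state 2) + 0.35·t(state 4)
Solving: t(state 5) = 4.4624, t(state 2) = 4.7446, t(state 4) = 4.7581.
Expected steps from state 2 to state 3: 4.7446.

4.7446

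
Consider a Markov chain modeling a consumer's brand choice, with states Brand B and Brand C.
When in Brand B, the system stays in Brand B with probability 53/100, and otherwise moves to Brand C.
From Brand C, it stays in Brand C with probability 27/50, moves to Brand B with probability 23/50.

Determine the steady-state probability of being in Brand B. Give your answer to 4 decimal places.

Let the stationary distribution be π with π = πP and π_1 + π_2 = 1.
π_1 = 0.53·π_1 + 0.46·π_2
Solving with the normalization constraint gives π = (0.4946, 0.5054).
So the stationary probability of Brand B is 0.4946.

0.4946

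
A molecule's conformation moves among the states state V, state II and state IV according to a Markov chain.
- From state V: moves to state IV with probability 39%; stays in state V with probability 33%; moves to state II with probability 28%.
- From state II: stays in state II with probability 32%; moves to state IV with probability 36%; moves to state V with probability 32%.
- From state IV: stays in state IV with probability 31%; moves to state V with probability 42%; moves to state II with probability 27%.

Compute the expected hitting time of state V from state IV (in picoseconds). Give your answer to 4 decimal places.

Let t(s) be the expected number of picoseconds to first reach state V from state s, with t(state V) = 0. Conditioning on the first picosecond:
t(state II) = 1 + 0.32·t(state II) + 0.36·t(state IV)
t(state IV) = 1 + 0.27·t(state II) + 0.31·t(state IV)
Solving: t(state II) = 2.8226, t(state IV) = 2.5538.
Expected picoseconds from state IV to state V: 2.5538.

2.5538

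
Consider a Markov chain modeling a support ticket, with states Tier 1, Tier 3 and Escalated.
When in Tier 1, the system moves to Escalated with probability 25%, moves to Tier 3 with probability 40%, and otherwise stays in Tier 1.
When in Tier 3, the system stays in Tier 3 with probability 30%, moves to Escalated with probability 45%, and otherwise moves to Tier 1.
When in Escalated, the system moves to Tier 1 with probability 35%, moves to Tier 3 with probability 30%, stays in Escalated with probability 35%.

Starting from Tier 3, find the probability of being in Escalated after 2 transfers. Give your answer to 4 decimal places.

0.3550

Sum over the intermediate state after 1 transfer:
P = P(Tier 3→Tier 1)·P(Tier 1→Escalated) + P(Tier 3→Tier 3)·P(Tier 3→Escalated) + P(Tier 3→Escalated)·P(Escalated→Escalated)
  = 0.25×0.25 + 0.3×0.45 + 0.45×0.35
  = 0.0625 + 0.1350 + 0.1575 = 0.3550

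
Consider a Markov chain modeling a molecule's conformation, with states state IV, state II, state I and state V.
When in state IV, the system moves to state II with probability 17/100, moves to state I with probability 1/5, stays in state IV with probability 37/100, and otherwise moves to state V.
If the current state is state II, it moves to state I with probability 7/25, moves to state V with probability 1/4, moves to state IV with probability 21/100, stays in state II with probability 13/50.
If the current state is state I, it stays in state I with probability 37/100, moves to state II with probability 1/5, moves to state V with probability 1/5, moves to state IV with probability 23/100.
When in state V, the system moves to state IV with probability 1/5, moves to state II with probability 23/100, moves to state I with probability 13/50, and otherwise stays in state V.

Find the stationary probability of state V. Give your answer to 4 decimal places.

0.2538

Let the stationary distribution be π with π = πP and π_1 + π_2 + π_3 + π_4 = 1.
π_1 = 0.37·π_1 + 0.21·π_2 + 0.23·π_3 + 0.2·π_4
π_2 = 0.17·π_1 + 0.26·π_2 + 0.2·π_3 + 0.23·π_4
π_3 = 0.2·π_1 + 0.28·π_2 + 0.37·π_3 + 0.26·π_4
Solving with the normalization constraint gives π = (0.2536, 0.2128, 0.2798, 0.2538).
So the stationary probability of state V is 0.2538.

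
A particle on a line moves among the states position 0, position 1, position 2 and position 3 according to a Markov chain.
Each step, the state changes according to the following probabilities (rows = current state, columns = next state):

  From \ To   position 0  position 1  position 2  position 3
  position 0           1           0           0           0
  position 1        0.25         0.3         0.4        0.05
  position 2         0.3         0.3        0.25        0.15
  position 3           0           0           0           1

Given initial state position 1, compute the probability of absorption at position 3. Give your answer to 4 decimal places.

Let h(s) be the probability of absorption at position 3 starting from transient state s. Then h(position 3) = 1 and h(position 0) = 0. By first-step analysis:
h(position 1) = 0.25·0 + 0.3·h(position 1) + 0.4·h(position 2) + 0.05·1
h(position 2) = 0.3·0 + 0.3·h(position 1) + 0.25·h(position 2) + 0.15·1
Solving: h(position 1) = 0.2407, h(position 2) = 0.2963.
Starting from position 1, the probability is 0.2407.

0.2407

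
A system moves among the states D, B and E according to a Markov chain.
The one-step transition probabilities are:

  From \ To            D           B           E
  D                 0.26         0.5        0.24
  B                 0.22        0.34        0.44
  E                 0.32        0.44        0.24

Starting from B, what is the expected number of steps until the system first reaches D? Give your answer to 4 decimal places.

Let t(s) be the expected number of steps to first reach D from state s, with t(D) = 0. Conditioning on the first step:
t(B) = 1 + 0.34·t(B) + 0.44·t(E)
t(E) = 1 + 0.44·t(B) + 0.24·t(E)
Solving: t(B) = 3.8961, t(E) = 3.5714.
Expected steps from B to D: 3.8961.

3.8961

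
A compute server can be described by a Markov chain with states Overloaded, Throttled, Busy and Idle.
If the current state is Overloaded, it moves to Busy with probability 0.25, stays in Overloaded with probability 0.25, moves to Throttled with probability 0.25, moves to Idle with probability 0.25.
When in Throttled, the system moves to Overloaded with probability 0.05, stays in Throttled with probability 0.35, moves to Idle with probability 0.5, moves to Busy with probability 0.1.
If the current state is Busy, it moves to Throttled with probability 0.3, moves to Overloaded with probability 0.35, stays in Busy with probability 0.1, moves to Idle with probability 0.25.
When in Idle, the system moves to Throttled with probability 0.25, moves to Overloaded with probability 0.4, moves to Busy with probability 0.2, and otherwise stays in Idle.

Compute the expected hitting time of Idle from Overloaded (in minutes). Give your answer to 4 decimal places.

Let t(s) be the expected number of minutes to first reach Idle from state s, with t(Idle) = 0. Conditioning on the first minute:
t(Overloaded) = 1 + 0.25·t(Overloaded) + 0.25·t(Throttled) + 0.25·t(Busy)
t(Throttled) = 1 + 0.05·t(Overloaded) + 0.35·t(Throttled) + 0.1·t(Busy)
t(Busy) = 1 + 0.35·t(Overloaded) + 0.3·t(Throttled) + 0.1·t(Busy)
Solving: t(Overloaded) = 3.1061, t(Throttled) = 2.2495, t(Busy) = 3.0689.
Expected minutes from Overloaded to Idle: 3.1061.

3.1061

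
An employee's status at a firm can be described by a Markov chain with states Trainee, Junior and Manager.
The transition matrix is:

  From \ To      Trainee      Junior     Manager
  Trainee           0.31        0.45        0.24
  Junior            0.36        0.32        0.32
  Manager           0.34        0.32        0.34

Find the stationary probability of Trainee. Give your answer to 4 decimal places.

0.3372

Let the stationary distribution be π with π = πP and π_1 + π_2 + π_3 = 1.
π_1 = 0.31·π_1 + 0.36·π_2 + 0.34·π_3
π_2 = 0.45·π_1 + 0.32·π_2 + 0.32·π_3
Solving with the normalization constraint gives π = (0.3372, 0.3638, 0.2990).
So the stationary probability of Trainee is 0.3372.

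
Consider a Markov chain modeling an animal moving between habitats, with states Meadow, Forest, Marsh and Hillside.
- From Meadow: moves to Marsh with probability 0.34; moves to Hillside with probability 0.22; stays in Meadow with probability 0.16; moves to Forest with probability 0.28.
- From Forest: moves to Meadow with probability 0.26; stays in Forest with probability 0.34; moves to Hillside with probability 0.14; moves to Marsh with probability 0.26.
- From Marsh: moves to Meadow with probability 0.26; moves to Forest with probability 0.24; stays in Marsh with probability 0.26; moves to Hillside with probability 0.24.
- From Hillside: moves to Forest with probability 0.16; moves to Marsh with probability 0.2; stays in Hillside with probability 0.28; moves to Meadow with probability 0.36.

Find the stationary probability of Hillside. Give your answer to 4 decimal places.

0.2177

Let the stationary distribution be π with π = πP and π_1 + π_2 + π_3 + π_4 = 1.
π_1 = 0.16·π_1 + 0.26·π_2 + 0.26·π_3 + 0.36·π_4
π_2 = 0.28·π_1 + 0.34·π_2 + 0.24·π_3 + 0.16·π_4
π_3 = 0.34·π_1 + 0.26·π_2 + 0.26·π_3 + 0.2·π_4
Solving with the normalization constraint gives π = (0.2562, 0.2587, 0.2674, 0.2177).
So the stationary probability of Hillside is 0.2177.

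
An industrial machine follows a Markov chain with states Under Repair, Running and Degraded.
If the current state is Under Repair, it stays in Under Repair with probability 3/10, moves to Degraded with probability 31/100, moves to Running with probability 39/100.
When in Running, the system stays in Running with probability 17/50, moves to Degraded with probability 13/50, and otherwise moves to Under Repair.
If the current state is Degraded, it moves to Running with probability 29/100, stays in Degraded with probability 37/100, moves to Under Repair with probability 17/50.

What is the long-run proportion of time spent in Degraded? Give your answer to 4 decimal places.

Let the stationary distribution be π with π = πP and π_1 + π_2 + π_3 = 1.
π_1 = 0.3·π_1 + 0.4·π_2 + 0.34·π_3
π_2 = 0.39·π_1 + 0.34·π_2 + 0.29·π_3
Solving with the normalization constraint gives π = (0.3466, 0.3418, 0.3116).
So the stationary probability of Degraded is 0.3116.

0.3116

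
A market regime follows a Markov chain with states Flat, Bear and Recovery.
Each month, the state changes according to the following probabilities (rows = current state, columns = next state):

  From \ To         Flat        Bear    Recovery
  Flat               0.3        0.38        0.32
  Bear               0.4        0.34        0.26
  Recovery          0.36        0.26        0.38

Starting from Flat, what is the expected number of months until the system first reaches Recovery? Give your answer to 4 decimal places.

3.3548

Let t(s) be the expected number of months to first reach Recovery from state s, with t(Recovery) = 0. Conditioning on the first month:
t(Flat) = 1 + 0.3·t(Flat) + 0.38·t(Bear)
t(Bear) = 1 + 0.4·t(Flat) + 0.34·t(Bear)
Solving: t(Flat) = 3.3548, t(Bear) = 3.5484.
Expected months from Flat to Recovery: 3.3548.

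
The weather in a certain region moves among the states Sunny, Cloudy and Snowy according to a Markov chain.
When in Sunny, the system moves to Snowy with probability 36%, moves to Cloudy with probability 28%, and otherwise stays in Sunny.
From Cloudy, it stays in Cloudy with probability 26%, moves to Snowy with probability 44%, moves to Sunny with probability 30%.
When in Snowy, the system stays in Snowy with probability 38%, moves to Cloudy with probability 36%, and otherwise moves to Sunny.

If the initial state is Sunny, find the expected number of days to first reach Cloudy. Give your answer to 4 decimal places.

Let t(s) be the expected number of days to first reach Cloudy from state s, with t(Cloudy) = 0. Conditioning on the first day:
t(Sunny) = 1 + 0.36·t(Sunny) + 0.36·t(Snowy)
t(Snowy) = 1 + 0.26·t(Sunny) + 0.38·t(Snowy)
Solving: t(Sunny) = 3.2322, t(Snowy) = 2.9683.
Expected days from Sunny to Cloudy: 3.2322.

3.2322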